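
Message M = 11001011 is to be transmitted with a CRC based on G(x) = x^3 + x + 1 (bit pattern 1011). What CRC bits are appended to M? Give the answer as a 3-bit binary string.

111

Append 3 zeros: 11001011000. Divide by 1011 (XOR where the leading bit is 1):
  pos 0: 1100 XOR 1011 = 0111
  pos 1: 1111 XOR 1011 = 0100
  pos 2: 1000 XOR 1011 = 0011
  pos 4: 1111 XOR 1011 = 0100
  pos 5: 1000 XOR 1011 = 0011
  pos 7: 1100 XOR 1011 = 0111
Remainder (last 3 bits) = 111. This is the CRC / FCS.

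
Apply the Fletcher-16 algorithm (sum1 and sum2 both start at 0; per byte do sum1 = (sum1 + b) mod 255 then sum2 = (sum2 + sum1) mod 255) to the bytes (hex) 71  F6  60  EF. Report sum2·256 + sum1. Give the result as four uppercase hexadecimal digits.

5BB8

Running sums (mod 255):
  after byte 0 (71): sum1=113, sum2=113
  after byte 1 (F6): sum1=104, sum2=217
  after byte 2 (60): sum1=200, sum2=162
  after byte 3 (EF): sum1=184, sum2=91
Checksum = sum2·256 + sum1 = 91·256 + 184 = 23480 = 0x5BB8.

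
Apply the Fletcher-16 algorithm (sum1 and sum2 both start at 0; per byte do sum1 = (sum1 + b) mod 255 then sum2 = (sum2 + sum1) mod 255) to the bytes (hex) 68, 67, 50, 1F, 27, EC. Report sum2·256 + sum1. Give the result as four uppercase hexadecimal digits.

Running sums (mod 255):
  after byte 0 (68): sum1=104, sum2=104
  after byte 1 (67): sum1=207, sum2=56
  after byte 2 (50): sum1=32, sum2=88
  after byte 3 (1F): sum1=63, sum2=151
  after byte 4 (27): sum1=102, sum2=253
  after byte 5 (EC): sum1=83, sum2=81
Checksum = sum2·256 + sum1 = 81·256 + 83 = 20819 = 0x5153.

5153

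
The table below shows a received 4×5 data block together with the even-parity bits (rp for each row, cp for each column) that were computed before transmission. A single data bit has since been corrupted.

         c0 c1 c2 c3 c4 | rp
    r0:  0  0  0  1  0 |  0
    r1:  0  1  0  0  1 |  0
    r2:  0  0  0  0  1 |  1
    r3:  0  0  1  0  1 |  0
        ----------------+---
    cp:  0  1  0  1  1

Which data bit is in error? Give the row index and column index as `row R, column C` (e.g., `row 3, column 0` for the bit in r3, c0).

row 0, column 2

Recompute each row's even parity and compare to rp:
  r0: data parity 1, sent rp 0 → mismatch
  r1: data parity 0, sent rp 0 → ok
  r2: data parity 1, sent rp 1 → ok
  r3: data parity 0, sent rp 0 → ok
Recompute each column's even parity and compare to cp:
  c0: data parity 0, sent cp 0 → ok
  c1: data parity 1, sent cp 1 → ok
  c2: data parity 1, sent cp 0 → mismatch
  c3: data parity 1, sent cp 1 → ok
  c4: data parity 1, sent cp 1 → ok
Exactly one row (r0) and one column (c2) fail → the flipped bit is at their intersection.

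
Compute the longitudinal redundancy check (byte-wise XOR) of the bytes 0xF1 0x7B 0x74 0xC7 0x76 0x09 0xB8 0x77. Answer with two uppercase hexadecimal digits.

XOR the bytes together:
  start with 0xF1
  0xF1 ⊕ 0x7B = 0x8A
  0x8A ⊕ 0x74 = 0xFE
  0xFE ⊕ 0xC7 = 0x39
  0x39 ⊕ 0x76 = 0x4F
  0x4F ⊕ 0x09 = 0x46
  0x46 ⊕ 0xB8 = 0xFE
  0xFE ⊕ 0x77 = 0x89

89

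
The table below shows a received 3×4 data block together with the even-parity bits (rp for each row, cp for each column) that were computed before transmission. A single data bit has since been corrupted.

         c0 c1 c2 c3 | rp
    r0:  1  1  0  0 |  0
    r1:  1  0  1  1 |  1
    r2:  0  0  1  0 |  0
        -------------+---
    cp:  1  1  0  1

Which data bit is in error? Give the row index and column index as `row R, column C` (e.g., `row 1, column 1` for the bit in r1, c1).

row 2, column 0

Recompute each row's even parity and compare to rp:
  r0: data parity 0, sent rp 0 → ok
  r1: data parity 1, sent rp 1 → ok
  r2: data parity 1, sent rp 0 → mismatch
Recompute each column's even parity and compare to cp:
  c0: data parity 0, sent cp 1 → mismatch
  c1: data parity 1, sent cp 1 → ok
  c2: data parity 0, sent cp 0 → ok
  c3: data parity 1, sent cp 1 → ok
Exactly one row (r2) and one column (c0) fail → the flipped bit is at their intersection.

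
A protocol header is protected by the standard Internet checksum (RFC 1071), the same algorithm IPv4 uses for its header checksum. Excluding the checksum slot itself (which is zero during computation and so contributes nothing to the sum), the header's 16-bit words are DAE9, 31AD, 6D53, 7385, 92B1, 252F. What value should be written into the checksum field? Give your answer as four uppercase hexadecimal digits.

5AAF

One's-complement addition (fold any carry out of bit 15 back into bit 0):
  0xDAE9 + 0x31AD = 0x10C96 → wrap carry → 0x0C97
  0x0C97 + 0x6D53 = 0x079EA
  0x79EA + 0x7385 = 0x0ED6F
  0xED6F + 0x92B1 = 0x18020 → wrap carry → 0x8021
  0x8021 + 0x252F = 0x0A550
One's-complement sum = 0xA550.
Checksum = ~0xA550 & 0xFFFF = 0x5AAF.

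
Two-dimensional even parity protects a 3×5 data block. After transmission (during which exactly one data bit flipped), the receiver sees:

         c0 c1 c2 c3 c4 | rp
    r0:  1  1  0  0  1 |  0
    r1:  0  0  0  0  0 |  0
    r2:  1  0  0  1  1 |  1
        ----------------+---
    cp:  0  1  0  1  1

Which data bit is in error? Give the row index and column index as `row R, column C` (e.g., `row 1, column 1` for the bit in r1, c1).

Recompute each row's even parity and compare to rp:
  r0: data parity 1, sent rp 0 → mismatch
  r1: data parity 0, sent rp 0 → ok
  r2: data parity 1, sent rp 1 → ok
Recompute each column's even parity and compare to cp:
  c0: data parity 0, sent cp 0 → ok
  c1: data parity 1, sent cp 1 → ok
  c2: data parity 0, sent cp 0 → ok
  c3: data parity 1, sent cp 1 → ok
  c4: data parity 0, sent cp 1 → mismatch
Exactly one row (r0) and one column (c4) fail → the flipped bit is at their intersection.

row 0, column 4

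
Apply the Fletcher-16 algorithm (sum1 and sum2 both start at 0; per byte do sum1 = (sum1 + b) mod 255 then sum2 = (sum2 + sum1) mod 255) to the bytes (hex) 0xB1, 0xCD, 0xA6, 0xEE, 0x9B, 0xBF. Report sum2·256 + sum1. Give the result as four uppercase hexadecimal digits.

8D70

Running sums (mod 255):
  after byte 0 (0xB1): sum1=177, sum2=177
  after byte 1 (0xCD): sum1=127, sum2=49
  after byte 2 (0xA6): sum1=38, sum2=87
  after byte 3 (0xEE): sum1=21, sum2=108
  after byte 4 (0x9B): sum1=176, sum2=29
  after byte 5 (0xBF): sum1=112, sum2=141
Checksum = sum2·256 + sum1 = 141·256 + 112 = 36208 = 0x8D70.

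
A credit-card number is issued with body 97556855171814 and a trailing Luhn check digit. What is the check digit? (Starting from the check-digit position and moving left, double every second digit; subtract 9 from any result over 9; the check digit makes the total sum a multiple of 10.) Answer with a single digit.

Partial digits right→left: 4 1 8 1 7 1 5 5 8 6 5 5 7 9
Double every second digit counting from the check-digit position (so the 1st, 3rd, 5th, ... of the partial from the right).
  doubled (with −9 where >9): 8 7 5 1 7 1 5 → sum 34
  kept as-is: 1 1 1 5 6 5 9 → sum 28
Total = 34 + 28 = 62.
Check digit = (10 − (62 mod 10)) mod 10 = 8.

8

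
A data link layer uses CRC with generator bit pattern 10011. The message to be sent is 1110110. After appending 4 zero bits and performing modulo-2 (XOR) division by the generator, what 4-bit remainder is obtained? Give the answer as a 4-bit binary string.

0010

Append 4 zeros: 11101100000. Divide by 10011 (XOR where the leading bit is 1):
  pos 0: 11101 XOR 10011 = 01110
  pos 1: 11101 XOR 10011 = 01110
  pos 2: 11100 XOR 10011 = 01111
  pos 3: 11110 XOR 10011 = 01101
  pos 4: 11010 XOR 10011 = 01001
  pos 5: 10010 XOR 10011 = 00001
Remainder (last 4 bits) = 0010. This is the CRC / FCS.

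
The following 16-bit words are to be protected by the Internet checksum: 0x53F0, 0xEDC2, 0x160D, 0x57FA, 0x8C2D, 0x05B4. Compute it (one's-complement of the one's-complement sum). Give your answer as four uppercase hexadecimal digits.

One's-complement addition (fold any carry out of bit 15 back into bit 0):
  0x53F0 + 0xEDC2 = 0x141B2 → wrap carry → 0x41B3
  0x41B3 + 0x160D = 0x057C0
  0x57C0 + 0x57FA = 0x0AFBA
  0xAFBA + 0x8C2D = 0x13BE7 → wrap carry → 0x3BE8
  0x3BE8 + 0x05B4 = 0x0419C
One's-complement sum = 0x419C.
Checksum = ~0x419C & 0xFFFF = 0xBE63.

BE63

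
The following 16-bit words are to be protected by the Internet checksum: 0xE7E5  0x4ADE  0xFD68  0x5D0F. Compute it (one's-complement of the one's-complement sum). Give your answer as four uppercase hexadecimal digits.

72C3

One's-complement addition (fold any carry out of bit 15 back into bit 0):
  0xE7E5 + 0x4ADE = 0x132C3 → wrap carry → 0x32C4
  0x32C4 + 0xFD68 = 0x1302C → wrap carry → 0x302D
  0x302D + 0x5D0F = 0x08D3C
One's-complement sum = 0x8D3C.
Checksum = ~0x8D3C & 0xFFFF = 0x72C3.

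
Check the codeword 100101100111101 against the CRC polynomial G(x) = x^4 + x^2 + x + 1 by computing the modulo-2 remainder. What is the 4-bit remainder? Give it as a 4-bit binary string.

0100

Modulo-2 division of 100101100111101 by 10111:
  pos 0: 10010 XOR 10111 = 00101
  pos 2: 10111 XOR 10111 = 00000
  pos 9: 11110 XOR 10111 = 01001
  pos 10: 10011 XOR 10111 = 00100
Remainder = 0100 (nonzero — an error is detected).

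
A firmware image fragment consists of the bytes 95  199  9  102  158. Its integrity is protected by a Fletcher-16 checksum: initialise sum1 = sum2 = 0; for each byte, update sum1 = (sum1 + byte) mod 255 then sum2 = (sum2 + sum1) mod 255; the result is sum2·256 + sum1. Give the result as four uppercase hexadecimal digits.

8235

Running sums (mod 255):
  after byte 0 (95): sum1=95, sum2=95
  after byte 1 (199): sum1=39, sum2=134
  after byte 2 (9): sum1=48, sum2=182
  after byte 3 (102): sum1=150, sum2=77
  after byte 4 (158): sum1=53, sum2=130
Checksum = sum2·256 + sum1 = 130·256 + 53 = 33333 = 0x8235.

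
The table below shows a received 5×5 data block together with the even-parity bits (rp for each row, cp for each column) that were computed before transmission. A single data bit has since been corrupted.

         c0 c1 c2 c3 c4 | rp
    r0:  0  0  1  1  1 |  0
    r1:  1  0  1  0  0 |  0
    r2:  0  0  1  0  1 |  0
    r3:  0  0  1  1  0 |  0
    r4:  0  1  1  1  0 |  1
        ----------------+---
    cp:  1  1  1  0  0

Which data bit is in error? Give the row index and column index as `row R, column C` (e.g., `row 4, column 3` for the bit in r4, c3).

row 0, column 3

Recompute each row's even parity and compare to rp:
  r0: data parity 1, sent rp 0 → mismatch
  r1: data parity 0, sent rp 0 → ok
  r2: data parity 0, sent rp 0 → ok
  r3: data parity 0, sent rp 0 → ok
  r4: data parity 1, sent rp 1 → ok
Recompute each column's even parity and compare to cp:
  c0: data parity 1, sent cp 1 → ok
  c1: data parity 1, sent cp 1 → ok
  c2: data parity 1, sent cp 1 → ok
  c3: data parity 1, sent cp 0 → mismatch
  c4: data parity 0, sent cp 0 → ok
Exactly one row (r0) and one column (c3) fail → the flipped bit is at their intersection.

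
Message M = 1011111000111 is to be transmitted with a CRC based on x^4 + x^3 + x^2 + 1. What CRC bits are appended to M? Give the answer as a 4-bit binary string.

1101

Append 4 zeros: 10111110001110000. Divide by 11101 (XOR where the leading bit is 1):
  pos 0: 10111 XOR 11101 = 01010
  pos 1: 10101 XOR 11101 = 01000
  pos 2: 10001 XOR 11101 = 01100
  pos 3: 11000 XOR 11101 = 00101
  pos 5: 10100 XOR 11101 = 01001
  pos 6: 10011 XOR 11101 = 01110
  pos 7: 11101 XOR 11101 = 00000
  pos 12: 10000 XOR 11101 = 01101
Remainder (last 4 bits) = 1101. This is the CRC / FCS.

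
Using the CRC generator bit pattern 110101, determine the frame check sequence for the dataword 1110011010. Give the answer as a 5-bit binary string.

Append 5 zeros: 111001101000000. Divide by 110101 (XOR where the leading bit is 1):
  pos 0: 111001 XOR 110101 = 001100
  pos 2: 110010 XOR 110101 = 000111
  pos 5: 111100 XOR 110101 = 001001
  pos 7: 100100 XOR 110101 = 010001
  pos 8: 100010 XOR 110101 = 010111
  pos 9: 101110 XOR 110101 = 011011
Remainder (last 5 bits) = 11011. This is the CRC / FCS.

11011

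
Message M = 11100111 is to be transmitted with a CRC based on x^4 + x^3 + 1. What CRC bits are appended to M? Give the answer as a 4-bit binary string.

Append 4 zeros: 111001110000. Divide by 11001 (XOR where the leading bit is 1):
  pos 0: 11100 XOR 11001 = 00101
  pos 2: 10111 XOR 11001 = 01110
  pos 3: 11101 XOR 11001 = 00100
  pos 5: 10000 XOR 11001 = 01001
  pos 6: 10010 XOR 11001 = 01011
  pos 7: 10110 XOR 11001 = 01111
Remainder (last 4 bits) = 1111. This is the CRC / FCS.

1111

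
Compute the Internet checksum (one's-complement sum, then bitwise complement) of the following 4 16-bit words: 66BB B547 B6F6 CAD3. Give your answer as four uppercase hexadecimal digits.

One's-complement addition (fold any carry out of bit 15 back into bit 0):
  0x66BB + 0xB547 = 0x11C02 → wrap carry → 0x1C03
  0x1C03 + 0xB6F6 = 0x0D2F9
  0xD2F9 + 0xCAD3 = 0x19DCC → wrap carry → 0x9DCD
One's-complement sum = 0x9DCD.
Checksum = ~0x9DCD & 0xFFFF = 0x6232.

6232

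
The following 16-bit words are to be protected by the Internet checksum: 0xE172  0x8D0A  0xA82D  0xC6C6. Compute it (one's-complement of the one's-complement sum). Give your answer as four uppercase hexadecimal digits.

One's-complement addition (fold any carry out of bit 15 back into bit 0):
  0xE172 + 0x8D0A = 0x16E7C → wrap carry → 0x6E7D
  0x6E7D + 0xA82D = 0x116AA → wrap carry → 0x16AB
  0x16AB + 0xC6C6 = 0x0DD71
One's-complement sum = 0xDD71.
Checksum = ~0xDD71 & 0xFFFF = 0x228E.

228E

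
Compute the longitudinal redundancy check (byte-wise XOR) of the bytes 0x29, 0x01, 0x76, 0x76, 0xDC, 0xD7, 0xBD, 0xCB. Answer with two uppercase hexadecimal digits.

55

XOR the bytes together:
  start with 0x29
  0x29 ⊕ 0x01 = 0x28
  0x28 ⊕ 0x76 = 0x5E
  0x5E ⊕ 0x76 = 0x28
  0x28 ⊕ 0xDC = 0xF4
  0xF4 ⊕ 0xD7 = 0x23
  0x23 ⊕ 0xBD = 0x9E
  0x9E ⊕ 0xCB = 0x55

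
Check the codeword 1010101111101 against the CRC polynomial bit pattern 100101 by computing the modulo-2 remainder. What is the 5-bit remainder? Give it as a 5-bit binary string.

00000

Modulo-2 division of 1010101111101 by 100101:
  pos 0: 101010 XOR 100101 = 001111
  pos 2: 111111 XOR 100101 = 011010
  pos 3: 110101 XOR 100101 = 010000
  pos 4: 100001 XOR 100101 = 000100
  pos 7: 100101 XOR 100101 = 000000
Remainder = 00000 (zero — the frame passes the CRC check).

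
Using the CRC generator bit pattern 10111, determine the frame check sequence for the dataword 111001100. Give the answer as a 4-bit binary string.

Append 4 zeros: 1110011000000. Divide by 10111 (XOR where the leading bit is 1):
  pos 0: 11100 XOR 10111 = 01011
  pos 1: 10111 XOR 10111 = 00000
  pos 6: 10000 XOR 10111 = 00111
  pos 8: 11100 XOR 10111 = 01011
Remainder (last 4 bits) = 1011. This is the CRC / FCS.

1011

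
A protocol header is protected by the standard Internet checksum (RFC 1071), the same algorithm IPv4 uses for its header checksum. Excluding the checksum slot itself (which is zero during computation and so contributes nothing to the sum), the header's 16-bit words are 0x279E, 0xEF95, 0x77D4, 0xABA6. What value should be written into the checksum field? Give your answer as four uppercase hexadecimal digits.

C550

One's-complement addition (fold any carry out of bit 15 back into bit 0):
  0x279E + 0xEF95 = 0x11733 → wrap carry → 0x1734
  0x1734 + 0x77D4 = 0x08F08
  0x8F08 + 0xABA6 = 0x13AAE → wrap carry → 0x3AAF
One's-complement sum = 0x3AAF.
Checksum = ~0x3AAF & 0xFFFF = 0xC550.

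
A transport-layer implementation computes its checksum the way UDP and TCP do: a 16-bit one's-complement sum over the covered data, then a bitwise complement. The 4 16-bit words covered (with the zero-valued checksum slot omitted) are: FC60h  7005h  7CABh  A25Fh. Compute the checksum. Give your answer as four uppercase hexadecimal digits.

One's-complement addition (fold any carry out of bit 15 back into bit 0):
  0xFC60 + 0x7005 = 0x16C65 → wrap carry → 0x6C66
  0x6C66 + 0x7CAB = 0x0E911
  0xE911 + 0xA25F = 0x18B70 → wrap carry → 0x8B71
One's-complement sum = 0x8B71.
Checksum = ~0x8B71 & 0xFFFF = 0x748E.

748E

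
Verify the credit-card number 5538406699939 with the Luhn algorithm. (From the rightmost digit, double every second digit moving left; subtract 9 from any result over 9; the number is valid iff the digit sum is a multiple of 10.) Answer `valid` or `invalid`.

invalid

From the right, keep odd positions and double even positions (subtract 9 from any doubled value over 9):
  doubled (positions 2,4,...): 6 9 3 0 7 1 → sum 26
  kept (positions 1,3,...): 9 9 9 6 4 3 5 → sum 45
Total = 71.
71 mod 10 = 1, so the number is invalid.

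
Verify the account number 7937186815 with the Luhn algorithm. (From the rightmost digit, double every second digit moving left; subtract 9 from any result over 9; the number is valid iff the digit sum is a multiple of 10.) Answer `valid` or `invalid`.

From the right, keep odd positions and double even positions (subtract 9 from any doubled value over 9):
  doubled (positions 2,4,...): 2 3 2 6 5 → sum 18
  kept (positions 1,3,...): 5 8 8 7 9 → sum 37
Total = 55.
55 mod 10 = 5, so the number is invalid.

invalid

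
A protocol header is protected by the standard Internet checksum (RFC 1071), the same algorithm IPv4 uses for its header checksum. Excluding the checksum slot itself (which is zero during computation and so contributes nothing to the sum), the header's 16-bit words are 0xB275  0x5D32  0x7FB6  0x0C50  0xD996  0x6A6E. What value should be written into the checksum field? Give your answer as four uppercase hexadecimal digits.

One's-complement addition (fold any carry out of bit 15 back into bit 0):
  0xB275 + 0x5D32 = 0x10FA7 → wrap carry → 0x0FA8
  0x0FA8 + 0x7FB6 = 0x08F5E
  0x8F5E + 0x0C50 = 0x09BAE
  0x9BAE + 0xD996 = 0x17544 → wrap carry → 0x7545
  0x7545 + 0x6A6E = 0x0DFB3
One's-complement sum = 0xDFB3.
Checksum = ~0xDFB3 & 0xFFFF = 0x204C.

204C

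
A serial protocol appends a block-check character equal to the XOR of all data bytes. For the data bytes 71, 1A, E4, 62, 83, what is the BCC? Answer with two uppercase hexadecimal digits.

XOR the bytes together:
  start with 0x71
  0x71 ⊕ 0x1A = 0x6B
  0x6B ⊕ 0xE4 = 0x8F
  0x8F ⊕ 0x62 = 0xED
  0xED ⊕ 0x83 = 0x6E

6E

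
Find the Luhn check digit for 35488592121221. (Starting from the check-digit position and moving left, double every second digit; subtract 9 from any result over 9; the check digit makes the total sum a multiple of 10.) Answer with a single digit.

9

Partial digits right→left: 1 2 2 1 2 1 2 9 5 8 8 4 5 3
Double every second digit counting from the check-digit position (so the 1st, 3rd, 5th, ... of the partial from the right).
  doubled (with −9 where >9): 2 4 4 4 1 7 1 → sum 23
  kept as-is: 2 1 1 9 8 4 3 → sum 28
Total = 23 + 28 = 51.
Check digit = (10 − (51 mod 10)) mod 10 = 9.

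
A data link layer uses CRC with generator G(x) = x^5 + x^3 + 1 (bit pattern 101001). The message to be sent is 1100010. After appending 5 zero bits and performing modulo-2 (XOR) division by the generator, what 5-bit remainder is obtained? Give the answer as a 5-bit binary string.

Append 5 zeros: 110001000000. Divide by 101001 (XOR where the leading bit is 1):
  pos 0: 110001 XOR 101001 = 011000
  pos 1: 110000 XOR 101001 = 011001
  pos 2: 110010 XOR 101001 = 011011
  pos 3: 110110 XOR 101001 = 011111
  pos 4: 111110 XOR 101001 = 010111
  pos 5: 101110 XOR 101001 = 000111
Remainder (last 5 bits) = 01110. This is the CRC / FCS.

01110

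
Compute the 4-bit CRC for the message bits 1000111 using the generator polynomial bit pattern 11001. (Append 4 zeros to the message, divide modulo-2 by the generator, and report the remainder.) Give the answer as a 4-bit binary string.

0111

Append 4 zeros: 10001110000. Divide by 11001 (XOR where the leading bit is 1):
  pos 0: 10001 XOR 11001 = 01000
  pos 1: 10001 XOR 11001 = 01000
  pos 2: 10001 XOR 11001 = 01000
  pos 3: 10000 XOR 11001 = 01001
  pos 4: 10010 XOR 11001 = 01011
  pos 5: 10110 XOR 11001 = 01111
  pos 6: 11110 XOR 11001 = 00111
Remainder (last 4 bits) = 0111. This is the CRC / FCS.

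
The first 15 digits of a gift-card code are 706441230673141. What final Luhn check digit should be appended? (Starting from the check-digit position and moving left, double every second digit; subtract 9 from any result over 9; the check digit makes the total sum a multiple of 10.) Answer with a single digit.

Partial digits right→left: 1 4 1 3 7 6 0 3 2 1 4 4 6 0 7
Double every second digit counting from the check-digit position (so the 1st, 3rd, 5th, ... of the partial from the right).
  doubled (with −9 where >9): 2 2 5 0 4 8 3 5 → sum 29
  kept as-is: 4 3 6 3 1 4 0 → sum 21
Total = 29 + 21 = 50.
Check digit = (10 − (50 mod 10)) mod 10 = 0.

0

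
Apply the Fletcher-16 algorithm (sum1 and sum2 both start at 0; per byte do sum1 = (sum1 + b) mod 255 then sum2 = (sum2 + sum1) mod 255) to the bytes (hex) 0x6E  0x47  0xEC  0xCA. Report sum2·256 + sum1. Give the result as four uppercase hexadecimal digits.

346D

Running sums (mod 255):
  after byte 0 (0x6E): sum1=110, sum2=110
  after byte 1 (0x47): sum1=181, sum2=36
  after byte 2 (0xEC): sum1=162, sum2=198
  after byte 3 (0xCA): sum1=109, sum2=52
Checksum = sum2·256 + sum1 = 52·256 + 109 = 13421 = 0x346D.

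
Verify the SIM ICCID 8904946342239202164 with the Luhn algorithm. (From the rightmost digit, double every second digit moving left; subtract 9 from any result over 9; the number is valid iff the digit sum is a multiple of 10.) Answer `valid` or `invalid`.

invalid

From the right, keep odd positions and double even positions (subtract 9 from any doubled value over 9):
  doubled (positions 2,4,...): 3 4 4 6 4 6 8 8 9 → sum 52
  kept (positions 1,3,...): 4 1 0 9 2 4 6 9 0 8 → sum 43
Total = 95.
95 mod 10 = 5, so the number is invalid.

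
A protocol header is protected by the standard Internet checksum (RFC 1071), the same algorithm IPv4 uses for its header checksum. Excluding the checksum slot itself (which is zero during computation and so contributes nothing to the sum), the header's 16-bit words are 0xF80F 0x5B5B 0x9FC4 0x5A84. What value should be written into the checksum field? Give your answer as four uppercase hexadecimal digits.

One's-complement addition (fold any carry out of bit 15 back into bit 0):
  0xF80F + 0x5B5B = 0x1536A → wrap carry → 0x536B
  0x536B + 0x9FC4 = 0x0F32F
  0xF32F + 0x5A84 = 0x14DB3 → wrap carry → 0x4DB4
One's-complement sum = 0x4DB4.
Checksum = ~0x4DB4 & 0xFFFF = 0xB24B.

B24B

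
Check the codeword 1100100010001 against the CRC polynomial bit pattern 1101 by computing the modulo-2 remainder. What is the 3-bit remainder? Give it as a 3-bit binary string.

Modulo-2 division of 1100100010001 by 1101:
  pos 0: 1100 XOR 1101 = 0001
  pos 3: 1100 XOR 1101 = 0001
  pos 6: 1010 XOR 1101 = 0111
  pos 7: 1110 XOR 1101 = 0011
  pos 9: 1101 XOR 1101 = 0000
Remainder = 000 (zero — the frame passes the CRC check).

000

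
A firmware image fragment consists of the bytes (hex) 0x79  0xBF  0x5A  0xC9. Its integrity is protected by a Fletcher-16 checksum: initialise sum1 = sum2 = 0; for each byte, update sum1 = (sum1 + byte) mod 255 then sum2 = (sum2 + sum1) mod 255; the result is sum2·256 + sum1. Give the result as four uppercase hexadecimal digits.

A35D

Running sums (mod 255):
  after byte 0 (0x79): sum1=121, sum2=121
  after byte 1 (0xBF): sum1=57, sum2=178
  after byte 2 (0x5A): sum1=147, sum2=70
  after byte 3 (0xC9): sum1=93, sum2=163
Checksum = sum2·256 + sum1 = 163·256 + 93 = 41821 = 0xA35D.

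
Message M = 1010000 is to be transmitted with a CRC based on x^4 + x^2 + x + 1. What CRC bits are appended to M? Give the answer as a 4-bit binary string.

Append 4 zeros: 10100000000. Divide by 10111 (XOR where the leading bit is 1):
  pos 0: 10100 XOR 10111 = 00011
  pos 3: 11000 XOR 10111 = 01111
  pos 4: 11110 XOR 10111 = 01001
  pos 5: 10010 XOR 10111 = 00101
Remainder (last 4 bits) = 1010. This is the CRC / FCS.

1010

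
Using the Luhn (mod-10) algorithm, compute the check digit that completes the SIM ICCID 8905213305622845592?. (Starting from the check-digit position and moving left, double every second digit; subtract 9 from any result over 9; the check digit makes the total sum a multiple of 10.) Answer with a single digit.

Partial digits right→left: 2 9 5 5 4 8 2 2 6 5 0 3 3 1 2 5 0 9 8
Double every second digit counting from the check-digit position (so the 1st, 3rd, 5th, ... of the partial from the right).
  doubled (with −9 where >9): 4 1 8 4 3 0 6 4 0 7 → sum 37
  kept as-is: 9 5 8 2 5 3 1 5 9 → sum 47
Total = 37 + 47 = 84.
Check digit = (10 − (84 mod 10)) mod 10 = 6.

6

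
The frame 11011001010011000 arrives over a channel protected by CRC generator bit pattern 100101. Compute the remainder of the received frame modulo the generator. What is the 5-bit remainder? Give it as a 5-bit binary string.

Modulo-2 division of 11011001010011000 by 100101:
  pos 0: 110110 XOR 100101 = 010011
  pos 1: 100110 XOR 100101 = 000011
  pos 5: 111010 XOR 100101 = 011111
  pos 6: 111110 XOR 100101 = 011011
  pos 7: 110111 XOR 100101 = 010010
  pos 8: 100101 XOR 100101 = 000000
Remainder = 00000 (zero — the frame passes the CRC check).

00000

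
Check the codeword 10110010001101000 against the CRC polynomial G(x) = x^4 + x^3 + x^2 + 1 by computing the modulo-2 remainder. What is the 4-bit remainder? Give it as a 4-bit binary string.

Modulo-2 division of 10110010001101000 by 11101:
  pos 0: 10110 XOR 11101 = 01011
  pos 1: 10110 XOR 11101 = 01011
  pos 2: 10111 XOR 11101 = 01010
  pos 3: 10100 XOR 11101 = 01001
  pos 4: 10010 XOR 11101 = 01111
  pos 5: 11110 XOR 11101 = 00011
  pos 8: 11110 XOR 11101 = 00011
  pos 11: 11100 XOR 11101 = 00001
Remainder = 0010 (nonzero — an error is detected).

0010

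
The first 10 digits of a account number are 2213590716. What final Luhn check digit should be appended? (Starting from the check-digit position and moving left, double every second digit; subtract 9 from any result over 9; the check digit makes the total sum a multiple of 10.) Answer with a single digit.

4

Partial digits right→left: 6 1 7 0 9 5 3 1 2 2
Double every second digit counting from the check-digit position (so the 1st, 3rd, 5th, ... of the partial from the right).
  doubled (with −9 where >9): 3 5 9 6 4 → sum 27
  kept as-is: 1 0 5 1 2 → sum 9
Total = 27 + 9 = 36.
Check digit = (10 − (36 mod 10)) mod 10 = 4.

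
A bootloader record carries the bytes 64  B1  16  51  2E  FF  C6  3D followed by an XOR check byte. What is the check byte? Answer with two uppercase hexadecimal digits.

B8

XOR the bytes together:
  start with 0x64
  0x64 ⊕ 0xB1 = 0xD5
  0xD5 ⊕ 0x16 = 0xC3
  0xC3 ⊕ 0x51 = 0x92
  0x92 ⊕ 0x2E = 0xBC
  0xBC ⊕ 0xFF = 0x43
  0x43 ⊕ 0xC6 = 0x85
  0x85 ⊕ 0x3D = 0xB8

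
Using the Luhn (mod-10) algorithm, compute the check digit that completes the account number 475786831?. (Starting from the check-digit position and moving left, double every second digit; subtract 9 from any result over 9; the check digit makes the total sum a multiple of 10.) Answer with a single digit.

Partial digits right→left: 1 3 8 6 8 7 5 7 4
Double every second digit counting from the check-digit position (so the 1st, 3rd, 5th, ... of the partial from the right).
  doubled (with −9 where >9): 2 7 7 1 8 → sum 25
  kept as-is: 3 6 7 7 → sum 23
Total = 25 + 23 = 48.
Check digit = (10 − (48 mod 10)) mod 10 = 2.

2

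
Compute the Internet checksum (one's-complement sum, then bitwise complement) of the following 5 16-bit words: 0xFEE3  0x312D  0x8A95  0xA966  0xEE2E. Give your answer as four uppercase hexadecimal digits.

One's-complement addition (fold any carry out of bit 15 back into bit 0):
  0xFEE3 + 0x312D = 0x13010 → wrap carry → 0x3011
  0x3011 + 0x8A95 = 0x0BAA6
  0xBAA6 + 0xA966 = 0x1640C → wrap carry → 0x640D
  0x640D + 0xEE2E = 0x1523B → wrap carry → 0x523C
One's-complement sum = 0x523C.
Checksum = ~0x523C & 0xFFFF = 0xADC3.

ADC3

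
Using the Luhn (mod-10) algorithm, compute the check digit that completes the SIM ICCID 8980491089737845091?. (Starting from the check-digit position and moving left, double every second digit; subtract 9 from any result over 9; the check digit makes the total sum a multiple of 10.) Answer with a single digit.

Partial digits right→left: 1 9 0 5 4 8 7 3 7 9 8 0 1 9 4 0 8 9 8
Double every second digit counting from the check-digit position (so the 1st, 3rd, 5th, ... of the partial from the right).
  doubled (with −9 where >9): 2 0 8 5 5 7 2 8 7 7 → sum 51
  kept as-is: 9 5 8 3 9 0 9 0 9 → sum 52
Total = 51 + 52 = 103.
Check digit = (10 − (103 mod 10)) mod 10 = 7.

7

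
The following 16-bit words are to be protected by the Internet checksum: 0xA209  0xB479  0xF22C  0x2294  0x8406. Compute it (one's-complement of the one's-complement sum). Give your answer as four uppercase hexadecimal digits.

10B5

One's-complement addition (fold any carry out of bit 15 back into bit 0):
  0xA209 + 0xB479 = 0x15682 → wrap carry → 0x5683
  0x5683 + 0xF22C = 0x148AF → wrap carry → 0x48B0
  0x48B0 + 0x2294 = 0x06B44
  0x6B44 + 0x8406 = 0x0EF4A
One's-complement sum = 0xEF4A.
Checksum = ~0xEF4A & 0xFFFF = 0x10B5.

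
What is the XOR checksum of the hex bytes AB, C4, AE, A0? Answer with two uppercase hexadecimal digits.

61

XOR the bytes together:
  start with 0xAB
  0xAB ⊕ 0xC4 = 0x6F
  0x6F ⊕ 0xAE = 0xC1
  0xC1 ⊕ 0xA0 = 0x61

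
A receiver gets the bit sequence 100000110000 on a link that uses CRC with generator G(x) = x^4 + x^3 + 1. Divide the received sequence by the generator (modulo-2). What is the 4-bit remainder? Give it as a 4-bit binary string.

Modulo-2 division of 100000110000 by 11001:
  pos 0: 10000 XOR 11001 = 01001
  pos 1: 10010 XOR 11001 = 01011
  pos 2: 10111 XOR 11001 = 01110
  pos 3: 11101 XOR 11001 = 00100
  pos 5: 10000 XOR 11001 = 01001
  pos 6: 10010 XOR 11001 = 01011
  pos 7: 10110 XOR 11001 = 01111
Remainder = 1111 (nonzero — an error is detected).

1111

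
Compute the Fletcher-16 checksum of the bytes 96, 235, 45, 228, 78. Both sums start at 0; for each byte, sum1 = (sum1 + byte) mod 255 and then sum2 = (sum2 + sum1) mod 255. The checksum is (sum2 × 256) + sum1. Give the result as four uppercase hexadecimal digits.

31AC

Running sums (mod 255):
  after byte 0 (96): sum1=96, sum2=96
  after byte 1 (235): sum1=76, sum2=172
  after byte 2 (45): sum1=121, sum2=38
  after byte 3 (228): sum1=94, sum2=132
  after byte 4 (78): sum1=172, sum2=49
Checksum = sum2·256 + sum1 = 49·256 + 172 = 12716 = 0x31AC.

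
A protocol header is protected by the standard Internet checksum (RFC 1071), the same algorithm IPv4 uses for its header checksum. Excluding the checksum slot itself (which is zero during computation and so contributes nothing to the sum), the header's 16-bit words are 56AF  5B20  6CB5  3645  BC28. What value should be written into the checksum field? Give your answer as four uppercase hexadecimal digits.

One's-complement addition (fold any carry out of bit 15 back into bit 0):
  0x56AF + 0x5B20 = 0x0B1CF
  0xB1CF + 0x6CB5 = 0x11E84 → wrap carry → 0x1E85
  0x1E85 + 0x3645 = 0x054CA
  0x54CA + 0xBC28 = 0x110F2 → wrap carry → 0x10F3
One's-complement sum = 0x10F3.
Checksum = ~0x10F3 & 0xFFFF = 0xEF0C.

EF0C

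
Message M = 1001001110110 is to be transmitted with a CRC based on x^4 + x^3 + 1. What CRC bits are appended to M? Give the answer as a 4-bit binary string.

Append 4 zeros: 10010011101100000. Divide by 11001 (XOR where the leading bit is 1):
  pos 0: 10010 XOR 11001 = 01011
  pos 1: 10110 XOR 11001 = 01111
  pos 2: 11111 XOR 11001 = 00110
  pos 4: 11011 XOR 11001 = 00010
  pos 7: 10011 XOR 11001 = 01010
  pos 8: 10100 XOR 11001 = 01101
  pos 9: 11010 XOR 11001 = 00011
  pos 12: 11000 XOR 11001 = 00001
Remainder (last 4 bits) = 0001. This is the CRC / FCS.

0001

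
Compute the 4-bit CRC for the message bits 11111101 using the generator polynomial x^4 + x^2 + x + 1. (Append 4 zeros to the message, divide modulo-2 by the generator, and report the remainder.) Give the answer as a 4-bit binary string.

Append 4 zeros: 111111010000. Divide by 10111 (XOR where the leading bit is 1):
  pos 0: 11111 XOR 10111 = 01000
  pos 1: 10001 XOR 10111 = 00110
  pos 3: 11001 XOR 10111 = 01110
  pos 4: 11100 XOR 10111 = 01011
  pos 5: 10110 XOR 10111 = 00001
Remainder (last 4 bits) = 0100. This is the CRC / FCS.

0100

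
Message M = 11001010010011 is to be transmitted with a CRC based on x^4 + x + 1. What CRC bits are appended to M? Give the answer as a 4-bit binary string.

0101

Append 4 zeros: 110010100100110000. Divide by 10011 (XOR where the leading bit is 1):
  pos 0: 11001 XOR 10011 = 01010
  pos 1: 10100 XOR 10011 = 00111
  pos 3: 11110 XOR 10011 = 01101
  pos 4: 11010 XOR 10011 = 01001
  pos 5: 10011 XOR 10011 = 00000
  pos 12: 11000 XOR 10011 = 01011
  pos 13: 10110 XOR 10011 = 00101
Remainder (last 4 bits) = 0101. This is the CRC / FCS.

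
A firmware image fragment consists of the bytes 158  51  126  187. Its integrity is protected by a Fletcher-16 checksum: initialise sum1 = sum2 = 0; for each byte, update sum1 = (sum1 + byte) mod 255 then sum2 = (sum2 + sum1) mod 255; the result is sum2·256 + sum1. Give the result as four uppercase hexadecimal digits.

CC0C

Running sums (mod 255):
  after byte 0 (158): sum1=158, sum2=158
  after byte 1 (51): sum1=209, sum2=112
  after byte 2 (126): sum1=80, sum2=192
  after byte 3 (187): sum1=12, sum2=204
Checksum = sum2·256 + sum1 = 204·256 + 12 = 52236 = 0xCC0C.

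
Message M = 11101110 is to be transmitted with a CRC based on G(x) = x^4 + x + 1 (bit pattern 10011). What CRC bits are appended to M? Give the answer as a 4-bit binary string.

Append 4 zeros: 111011100000. Divide by 10011 (XOR where the leading bit is 1):
  pos 0: 11101 XOR 10011 = 01110
  pos 1: 11101 XOR 10011 = 01110
  pos 2: 11101 XOR 10011 = 01110
  pos 3: 11100 XOR 10011 = 01111
  pos 4: 11110 XOR 10011 = 01101
  pos 5: 11010 XOR 10011 = 01001
  pos 6: 10010 XOR 10011 = 00001
Remainder (last 4 bits) = 0010. This is the CRC / FCS.

0010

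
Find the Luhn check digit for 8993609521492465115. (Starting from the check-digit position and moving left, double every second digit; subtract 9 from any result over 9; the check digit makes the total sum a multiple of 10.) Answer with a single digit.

Partial digits right→left: 5 1 1 5 6 4 2 9 4 1 2 5 9 0 6 3 9 9 8
Double every second digit counting from the check-digit position (so the 1st, 3rd, 5th, ... of the partial from the right).
  doubled (with −9 where >9): 1 2 3 4 8 4 9 3 9 7 → sum 50
  kept as-is: 1 5 4 9 1 5 0 3 9 → sum 37
Total = 50 + 37 = 87.
Check digit = (10 − (87 mod 10)) mod 10 = 3.

3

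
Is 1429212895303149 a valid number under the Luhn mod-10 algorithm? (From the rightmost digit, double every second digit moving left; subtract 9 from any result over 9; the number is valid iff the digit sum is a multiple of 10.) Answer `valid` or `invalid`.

From the right, keep odd positions and double even positions (subtract 9 from any doubled value over 9):
  doubled (positions 2,4,...): 8 6 6 9 4 4 4 2 → sum 43
  kept (positions 1,3,...): 9 1 0 5 8 1 9 4 → sum 37
Total = 80.
80 mod 10 = 0, so the number is valid.

valid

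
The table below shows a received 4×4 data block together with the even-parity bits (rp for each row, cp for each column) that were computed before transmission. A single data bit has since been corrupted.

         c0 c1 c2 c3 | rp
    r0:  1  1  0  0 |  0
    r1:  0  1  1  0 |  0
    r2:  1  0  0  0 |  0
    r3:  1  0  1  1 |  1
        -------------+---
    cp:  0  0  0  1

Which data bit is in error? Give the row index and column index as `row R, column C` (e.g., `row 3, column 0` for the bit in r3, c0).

Recompute each row's even parity and compare to rp:
  r0: data parity 0, sent rp 0 → ok
  r1: data parity 0, sent rp 0 → ok
  r2: data parity 1, sent rp 0 → mismatch
  r3: data parity 1, sent rp 1 → ok
Recompute each column's even parity and compare to cp:
  c0: data parity 1, sent cp 0 → mismatch
  c1: data parity 0, sent cp 0 → ok
  c2: data parity 0, sent cp 0 → ok
  c3: data parity 1, sent cp 1 → ok
Exactly one row (r2) and one column (c0) fail → the flipped bit is at their intersection.

row 2, column 0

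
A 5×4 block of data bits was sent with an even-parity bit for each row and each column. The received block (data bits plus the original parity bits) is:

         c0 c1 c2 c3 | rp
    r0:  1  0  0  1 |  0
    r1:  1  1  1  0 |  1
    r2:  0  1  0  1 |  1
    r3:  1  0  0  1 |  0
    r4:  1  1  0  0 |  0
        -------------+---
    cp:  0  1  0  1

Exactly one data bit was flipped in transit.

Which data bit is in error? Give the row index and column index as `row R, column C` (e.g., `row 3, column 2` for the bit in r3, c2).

row 2, column 2

Recompute each row's even parity and compare to rp:
  r0: data parity 0, sent rp 0 → ok
  r1: data parity 1, sent rp 1 → ok
  r2: data parity 0, sent rp 1 → mismatch
  r3: data parity 0, sent rp 0 → ok
  r4: data parity 0, sent rp 0 → ok
Recompute each column's even parity and compare to cp:
  c0: data parity 0, sent cp 0 → ok
  c1: data parity 1, sent cp 1 → ok
  c2: data parity 1, sent cp 0 → mismatch
  c3: data parity 1, sent cp 1 → ok
Exactly one row (r2) and one column (c2) fail → the flipped bit is at their intersection.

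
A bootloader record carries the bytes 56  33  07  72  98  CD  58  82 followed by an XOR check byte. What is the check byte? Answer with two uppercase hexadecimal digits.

9F

XOR the bytes together:
  start with 0x56
  0x56 ⊕ 0x33 = 0x65
  0x65 ⊕ 0x07 = 0x62
  0x62 ⊕ 0x72 = 0x10
  0x10 ⊕ 0x98 = 0x88
  0x88 ⊕ 0xCD = 0x45
  0x45 ⊕ 0x58 = 0x1D
  0x1D ⊕ 0x82 = 0x9F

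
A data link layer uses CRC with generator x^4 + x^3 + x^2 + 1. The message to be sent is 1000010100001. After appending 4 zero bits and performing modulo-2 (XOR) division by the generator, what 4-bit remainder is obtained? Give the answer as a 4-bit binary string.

0000

Append 4 zeros: 10000101000010000. Divide by 11101 (XOR where the leading bit is 1):
  pos 0: 10000 XOR 11101 = 01101
  pos 1: 11011 XOR 11101 = 00110
  pos 3: 11001 XOR 11101 = 00100
  pos 5: 10000 XOR 11101 = 01101
  pos 6: 11010 XOR 11101 = 00111
  pos 8: 11101 XOR 11101 = 00000
Remainder (last 4 bits) = 0000. This is the CRC / FCS.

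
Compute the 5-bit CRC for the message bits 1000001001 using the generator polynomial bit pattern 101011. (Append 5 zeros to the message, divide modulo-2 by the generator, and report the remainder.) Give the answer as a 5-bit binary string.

Append 5 zeros: 100000100100000. Divide by 101011 (XOR where the leading bit is 1):
  pos 0: 100000 XOR 101011 = 001011
  pos 2: 101110 XOR 101011 = 000101
  pos 5: 101010 XOR 101011 = 000001
Remainder (last 5 bits) = 10000. This is the CRC / FCS.

10000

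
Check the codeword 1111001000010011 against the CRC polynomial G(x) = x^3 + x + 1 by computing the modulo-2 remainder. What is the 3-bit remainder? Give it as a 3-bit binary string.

Modulo-2 division of 1111001000010011 by 1011:
  pos 0: 1111 XOR 1011 = 0100
  pos 1: 1000 XOR 1011 = 0011
  pos 3: 1101 XOR 1011 = 0110
  pos 4: 1100 XOR 1011 = 0111
  pos 5: 1110 XOR 1011 = 0101
  pos 6: 1010 XOR 1011 = 0001
  pos 9: 1010 XOR 1011 = 0001
  pos 12: 1011 XOR 1011 = 0000
Remainder = 000 (zero — the frame passes the CRC check).

000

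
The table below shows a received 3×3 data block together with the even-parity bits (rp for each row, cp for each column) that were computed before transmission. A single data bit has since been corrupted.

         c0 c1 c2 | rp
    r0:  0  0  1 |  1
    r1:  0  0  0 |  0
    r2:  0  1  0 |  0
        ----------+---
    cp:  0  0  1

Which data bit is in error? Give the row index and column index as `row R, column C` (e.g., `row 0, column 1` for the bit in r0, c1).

Recompute each row's even parity and compare to rp:
  r0: data parity 1, sent rp 1 → ok
  r1: data parity 0, sent rp 0 → ok
  r2: data parity 1, sent rp 0 → mismatch
Recompute each column's even parity and compare to cp:
  c0: data parity 0, sent cp 0 → ok
  c1: data parity 1, sent cp 0 → mismatch
  c2: data parity 1, sent cp 1 → ok
Exactly one row (r2) and one column (c1) fail → the flipped bit is at their intersection.

row 2, column 1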